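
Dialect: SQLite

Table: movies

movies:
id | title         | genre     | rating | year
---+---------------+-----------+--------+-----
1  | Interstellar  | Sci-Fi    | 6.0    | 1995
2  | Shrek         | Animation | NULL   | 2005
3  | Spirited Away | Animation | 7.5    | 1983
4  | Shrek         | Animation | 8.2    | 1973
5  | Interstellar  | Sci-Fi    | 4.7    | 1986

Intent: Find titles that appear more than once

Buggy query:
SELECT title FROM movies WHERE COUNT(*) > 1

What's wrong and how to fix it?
Bug: WHERE can't reference COUNT(*); aggregates are computed after WHERE

Fix: GROUP BY title, then filter groups with HAVING COUNT(*) > 1

Corrected query:
SELECT title FROM movies GROUP BY title HAVING COUNT(*) > 1

Result:
title       
------------
Interstellar
Shrek       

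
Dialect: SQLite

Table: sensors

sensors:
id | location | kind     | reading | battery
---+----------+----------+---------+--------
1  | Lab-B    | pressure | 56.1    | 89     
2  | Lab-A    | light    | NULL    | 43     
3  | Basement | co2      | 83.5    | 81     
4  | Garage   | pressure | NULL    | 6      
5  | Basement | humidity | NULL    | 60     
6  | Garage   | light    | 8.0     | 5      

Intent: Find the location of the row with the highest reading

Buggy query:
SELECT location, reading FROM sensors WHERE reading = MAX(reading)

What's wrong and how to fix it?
Bug: MAX(reading) is an aggregate and cannot be used directly in WHERE

Fix: Wrap MAX in a scalar subquery so WHERE compares against a single value

Corrected query:
SELECT location, reading FROM sensors WHERE reading = (SELECT MAX(reading) FROM sensors)

Result:
location | reading
---------+--------
Basement | 83.5   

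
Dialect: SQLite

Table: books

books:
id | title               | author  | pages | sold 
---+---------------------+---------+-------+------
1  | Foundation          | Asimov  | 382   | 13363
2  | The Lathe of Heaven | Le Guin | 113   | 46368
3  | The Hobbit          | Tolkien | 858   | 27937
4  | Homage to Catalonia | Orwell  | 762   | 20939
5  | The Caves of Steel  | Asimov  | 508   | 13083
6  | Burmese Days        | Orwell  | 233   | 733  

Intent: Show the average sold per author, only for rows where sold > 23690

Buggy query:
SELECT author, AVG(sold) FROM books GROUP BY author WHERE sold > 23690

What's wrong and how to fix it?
Bug: WHERE cannot follow GROUP BY

Fix: Place WHERE between FROM and GROUP BY

Corrected query:
SELECT author, AVG(sold) FROM books WHERE sold > 23690 GROUP BY author

Result:
author  | AVG(sold)
--------+----------
Le Guin | 46368    
Tolkien | 27937    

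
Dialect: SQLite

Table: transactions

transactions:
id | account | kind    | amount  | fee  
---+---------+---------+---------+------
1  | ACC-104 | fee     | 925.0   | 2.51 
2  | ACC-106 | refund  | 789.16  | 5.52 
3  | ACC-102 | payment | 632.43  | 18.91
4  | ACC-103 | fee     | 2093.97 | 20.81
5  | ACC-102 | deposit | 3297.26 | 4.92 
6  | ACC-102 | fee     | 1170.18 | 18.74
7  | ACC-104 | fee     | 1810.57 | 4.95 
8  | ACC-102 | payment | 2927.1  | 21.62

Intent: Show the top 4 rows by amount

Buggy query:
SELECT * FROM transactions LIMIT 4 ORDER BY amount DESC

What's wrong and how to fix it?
Bug: ORDER BY cannot follow LIMIT; LIMIT is the final clause

Fix: Swap the clauses: ORDER BY first, then LIMIT

Corrected query:
SELECT * FROM transactions ORDER BY amount DESC LIMIT 4

Result:
id | account | kind    | amount  | fee  
---+---------+---------+---------+------
5  | ACC-102 | deposit | 3297.26 | 4.92 
8  | ACC-102 | payment | 2927.1  | 21.62
4  | ACC-103 | fee     | 2093.97 | 20.81
7  | ACC-104 | fee     | 1810.57 | 4.95 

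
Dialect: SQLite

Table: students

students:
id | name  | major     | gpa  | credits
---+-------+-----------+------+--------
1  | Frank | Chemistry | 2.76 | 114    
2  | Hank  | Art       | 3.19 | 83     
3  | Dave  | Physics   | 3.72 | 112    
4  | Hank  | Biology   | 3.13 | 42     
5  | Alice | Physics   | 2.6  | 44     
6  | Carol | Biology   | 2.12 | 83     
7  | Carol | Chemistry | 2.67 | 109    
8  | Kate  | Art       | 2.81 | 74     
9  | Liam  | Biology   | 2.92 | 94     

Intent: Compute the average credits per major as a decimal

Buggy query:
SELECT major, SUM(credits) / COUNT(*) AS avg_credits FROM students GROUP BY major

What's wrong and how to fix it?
Bug: SUM(credits) and COUNT(*) are both integers; the division truncates the fractional part

Fix: Multiply by 1.0 (or CAST to REAL) to force floating-point division

Corrected query:
SELECT major, SUM(credits) * 1.0 / COUNT(*) AS avg_credits FROM students GROUP BY major

Result:
major     | avg_credits
----------+------------
Art       | 78.5       
Biology   | 73         
Chemistry | 111.5      
Physics   | 78         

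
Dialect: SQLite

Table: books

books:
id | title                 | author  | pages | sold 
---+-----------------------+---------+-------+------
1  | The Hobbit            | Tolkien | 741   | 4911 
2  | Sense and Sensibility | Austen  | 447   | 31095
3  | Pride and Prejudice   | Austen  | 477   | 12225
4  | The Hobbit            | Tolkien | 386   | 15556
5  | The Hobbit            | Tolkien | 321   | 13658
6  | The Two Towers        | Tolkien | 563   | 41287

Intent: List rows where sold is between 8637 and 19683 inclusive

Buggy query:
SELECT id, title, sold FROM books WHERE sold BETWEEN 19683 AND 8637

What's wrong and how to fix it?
Bug: BETWEEN expects the lower bound first; with 19683 AND 8637 the range is empty

Fix: Write BETWEEN 8637 AND 19683

Corrected query:
SELECT id, title, sold FROM books WHERE sold BETWEEN 8637 AND 19683

Result:
id | title               | sold 
---+---------------------+------
3  | Pride and Prejudice | 12225
4  | The Hobbit          | 15556
5  | The Hobbit          | 13658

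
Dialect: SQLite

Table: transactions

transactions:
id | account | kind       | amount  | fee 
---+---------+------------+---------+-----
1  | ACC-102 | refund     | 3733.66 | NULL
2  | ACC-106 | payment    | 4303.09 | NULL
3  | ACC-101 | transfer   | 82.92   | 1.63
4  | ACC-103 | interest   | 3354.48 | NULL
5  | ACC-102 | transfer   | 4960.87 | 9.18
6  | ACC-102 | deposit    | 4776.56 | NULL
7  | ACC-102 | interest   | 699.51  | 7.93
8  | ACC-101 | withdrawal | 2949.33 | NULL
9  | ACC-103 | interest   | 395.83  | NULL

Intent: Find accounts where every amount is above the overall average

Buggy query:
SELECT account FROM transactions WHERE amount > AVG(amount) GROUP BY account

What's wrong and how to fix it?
Bug: AVG() is an aggregate; it can't sit directly in WHERE

Fix: Compute the overall average in a scalar subquery and compare each group's MIN against it in HAVING

Corrected query:
SELECT account FROM transactions GROUP BY account HAVING MIN(amount) > (SELECT AVG(amount) FROM transactions)

Result:
account
-------
ACC-106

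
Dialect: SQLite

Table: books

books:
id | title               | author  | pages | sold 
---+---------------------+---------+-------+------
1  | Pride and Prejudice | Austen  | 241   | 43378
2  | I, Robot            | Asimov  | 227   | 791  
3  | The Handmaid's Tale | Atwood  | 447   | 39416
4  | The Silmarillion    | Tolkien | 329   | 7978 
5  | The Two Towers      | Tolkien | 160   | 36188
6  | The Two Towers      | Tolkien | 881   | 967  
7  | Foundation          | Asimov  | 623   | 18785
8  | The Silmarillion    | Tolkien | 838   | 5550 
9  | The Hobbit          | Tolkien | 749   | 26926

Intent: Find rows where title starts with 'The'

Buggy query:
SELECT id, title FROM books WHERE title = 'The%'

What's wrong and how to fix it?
Bug: Wildcards only work with LIKE; '=' treats '%' as a literal character

Fix: Use LIKE for wildcard pattern matching

Corrected query:
SELECT id, title FROM books WHERE title LIKE 'The%'

Result:
id | title              
---+--------------------
3  | The Handmaid's Tale
4  | The Silmarillion   
5  | The Two Towers     
6  | The Two Towers     
8  | The Silmarillion   
9  | The Hobbit         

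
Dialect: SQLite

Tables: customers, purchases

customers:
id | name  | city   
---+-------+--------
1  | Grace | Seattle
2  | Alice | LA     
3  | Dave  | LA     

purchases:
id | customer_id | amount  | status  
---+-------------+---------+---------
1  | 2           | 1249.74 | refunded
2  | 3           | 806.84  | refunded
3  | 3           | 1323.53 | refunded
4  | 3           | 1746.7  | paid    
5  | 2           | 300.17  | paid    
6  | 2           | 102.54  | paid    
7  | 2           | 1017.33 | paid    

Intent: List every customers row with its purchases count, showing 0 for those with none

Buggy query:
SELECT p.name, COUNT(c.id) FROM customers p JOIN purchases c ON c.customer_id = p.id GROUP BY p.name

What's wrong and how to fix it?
Bug: INNER JOIN drops customers rows that have no matching purchases rows

Fix: Use LEFT JOIN so parents without children still appear (COUNT(c.id) gives 0)

Corrected query:
SELECT p.name, COUNT(c.id) FROM customers p LEFT JOIN purchases c ON c.customer_id = p.id GROUP BY p.name

Result:
name  | COUNT(c.id)
------+------------
Alice | 4          
Dave  | 3          
Grace | 0          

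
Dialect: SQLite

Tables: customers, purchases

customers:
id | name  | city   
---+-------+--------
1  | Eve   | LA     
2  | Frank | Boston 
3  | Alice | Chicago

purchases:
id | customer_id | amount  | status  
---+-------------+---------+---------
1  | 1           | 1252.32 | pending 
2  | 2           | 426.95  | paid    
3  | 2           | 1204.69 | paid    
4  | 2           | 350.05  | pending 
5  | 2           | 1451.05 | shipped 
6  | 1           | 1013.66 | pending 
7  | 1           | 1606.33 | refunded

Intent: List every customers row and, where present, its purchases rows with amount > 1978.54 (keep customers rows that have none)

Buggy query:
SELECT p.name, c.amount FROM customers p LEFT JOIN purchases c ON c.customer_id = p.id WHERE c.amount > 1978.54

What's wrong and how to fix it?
Bug: A WHERE condition on the right-hand table after LEFT JOIN drops unmatched parents

Fix: Move the right-table condition into the ON clause so unmatched parents are kept

Corrected query:
SELECT p.name, c.amount FROM customers p LEFT JOIN purchases c ON c.customer_id = p.id AND c.amount > 1978.54

Result:
name  | amount
------+-------
Eve   | NULL  
Frank | NULL  
Alice | NULL  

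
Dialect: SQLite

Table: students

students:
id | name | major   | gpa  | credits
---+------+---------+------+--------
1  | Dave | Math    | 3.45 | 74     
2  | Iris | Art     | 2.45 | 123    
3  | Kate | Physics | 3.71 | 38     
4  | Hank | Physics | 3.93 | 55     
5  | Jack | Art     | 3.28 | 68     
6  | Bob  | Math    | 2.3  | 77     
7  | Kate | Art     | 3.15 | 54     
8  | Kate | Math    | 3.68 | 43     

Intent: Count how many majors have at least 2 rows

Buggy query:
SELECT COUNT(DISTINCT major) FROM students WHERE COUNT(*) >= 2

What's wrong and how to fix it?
Bug: WHERE filters individual rows, not groups, so a group-level COUNT is invalid there

Fix: Use a subquery that GROUPs and filters with HAVING, then count its rows

Corrected query:
SELECT COUNT(*) FROM (SELECT major FROM students GROUP BY major HAVING COUNT(*) >= 2)

Result:
COUNT(*)
--------
3       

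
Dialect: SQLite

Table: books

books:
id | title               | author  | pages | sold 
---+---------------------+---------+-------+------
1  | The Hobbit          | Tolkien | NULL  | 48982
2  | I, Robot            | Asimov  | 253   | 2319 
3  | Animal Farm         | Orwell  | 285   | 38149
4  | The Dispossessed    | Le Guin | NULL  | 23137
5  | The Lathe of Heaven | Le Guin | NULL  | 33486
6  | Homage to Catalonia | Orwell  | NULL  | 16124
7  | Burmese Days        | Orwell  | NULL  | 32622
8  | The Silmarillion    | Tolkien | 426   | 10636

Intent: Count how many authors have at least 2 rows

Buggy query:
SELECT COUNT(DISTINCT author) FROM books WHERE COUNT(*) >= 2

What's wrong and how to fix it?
Bug: WHERE filters individual rows, not groups, so a group-level COUNT is invalid there

Fix: Use a subquery that GROUPs and filters with HAVING, then count its rows

Corrected query:
SELECT COUNT(*) FROM (SELECT author FROM books GROUP BY author HAVING COUNT(*) >= 2)

Result:
COUNT(*)
--------
3       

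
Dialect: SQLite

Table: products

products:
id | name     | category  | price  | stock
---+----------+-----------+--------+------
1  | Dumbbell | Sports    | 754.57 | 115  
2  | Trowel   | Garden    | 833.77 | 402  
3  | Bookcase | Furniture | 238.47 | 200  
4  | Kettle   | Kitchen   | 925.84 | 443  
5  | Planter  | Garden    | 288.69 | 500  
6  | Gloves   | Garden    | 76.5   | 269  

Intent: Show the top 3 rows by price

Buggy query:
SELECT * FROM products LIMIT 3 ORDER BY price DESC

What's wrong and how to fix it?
Bug: LIMIT must come after ORDER BY

Fix: Sort with ORDER BY, then apply LIMIT

Corrected query:
SELECT * FROM products ORDER BY price DESC LIMIT 3

Result:
id | name     | category | price  | stock
---+----------+----------+--------+------
4  | Kettle   | Kitchen  | 925.84 | 443  
2  | Trowel   | Garden   | 833.77 | 402  
1  | Dumbbell | Sports   | 754.57 | 115  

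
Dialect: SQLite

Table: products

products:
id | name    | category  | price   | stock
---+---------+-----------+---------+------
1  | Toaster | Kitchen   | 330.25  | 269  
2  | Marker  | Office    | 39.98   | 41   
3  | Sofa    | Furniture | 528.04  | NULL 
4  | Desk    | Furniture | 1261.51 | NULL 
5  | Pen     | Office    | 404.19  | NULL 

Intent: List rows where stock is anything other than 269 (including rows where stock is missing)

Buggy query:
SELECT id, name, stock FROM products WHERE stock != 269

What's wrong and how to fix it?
Bug: 'stock != 269' is unknown when stock is NULL, so NULL rows are silently excluded

Fix: Add an explicit OR stock IS NULL to include the missing-value rows

Corrected query:
SELECT id, name, stock FROM products WHERE stock != 269 OR stock IS NULL

Result:
id | name   | stock
---+--------+------
2  | Marker | 41   
3  | Sofa   | NULL 
4  | Desk   | NULL 
5  | Pen    | NULL 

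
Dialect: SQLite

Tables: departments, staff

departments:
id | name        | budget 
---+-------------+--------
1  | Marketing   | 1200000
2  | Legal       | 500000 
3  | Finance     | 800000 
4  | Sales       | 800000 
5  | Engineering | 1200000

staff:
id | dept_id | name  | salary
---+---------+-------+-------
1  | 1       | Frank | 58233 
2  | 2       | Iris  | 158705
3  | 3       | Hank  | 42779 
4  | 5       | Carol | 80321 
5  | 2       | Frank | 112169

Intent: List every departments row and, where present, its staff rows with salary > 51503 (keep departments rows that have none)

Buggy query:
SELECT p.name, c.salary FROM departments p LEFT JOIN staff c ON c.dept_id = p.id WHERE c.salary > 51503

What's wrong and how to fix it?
Bug: A WHERE condition on the right-hand table after LEFT JOIN drops unmatched parents

Fix: Move the right-table condition into the ON clause so unmatched parents are kept

Corrected query:
SELECT p.name, c.salary FROM departments p LEFT JOIN staff c ON c.dept_id = p.id AND c.salary > 51503

Result:
name        | salary
------------+-------
Marketing   | 58233 
Legal       | 112169
Legal       | 158705
Finance     | NULL  
Sales       | NULL  
Engineering | 80321 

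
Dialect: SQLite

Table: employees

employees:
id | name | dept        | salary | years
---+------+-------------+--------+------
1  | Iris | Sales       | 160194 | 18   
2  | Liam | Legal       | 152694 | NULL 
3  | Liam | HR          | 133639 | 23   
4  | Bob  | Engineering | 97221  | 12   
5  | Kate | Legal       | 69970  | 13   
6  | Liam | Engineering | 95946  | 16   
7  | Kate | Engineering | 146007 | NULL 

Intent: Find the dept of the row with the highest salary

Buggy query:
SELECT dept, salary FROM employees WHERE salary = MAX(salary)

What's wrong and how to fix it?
Bug: WHERE is evaluated per row; an aggregate over the whole table isn't defined there

Fix: Use a subquery: WHERE salary = (SELECT MAX(salary) FROM employees)

Corrected query:
SELECT dept, salary FROM employees WHERE salary = (SELECT MAX(salary) FROM employees)

Result:
dept  | salary
------+-------
Sales | 160194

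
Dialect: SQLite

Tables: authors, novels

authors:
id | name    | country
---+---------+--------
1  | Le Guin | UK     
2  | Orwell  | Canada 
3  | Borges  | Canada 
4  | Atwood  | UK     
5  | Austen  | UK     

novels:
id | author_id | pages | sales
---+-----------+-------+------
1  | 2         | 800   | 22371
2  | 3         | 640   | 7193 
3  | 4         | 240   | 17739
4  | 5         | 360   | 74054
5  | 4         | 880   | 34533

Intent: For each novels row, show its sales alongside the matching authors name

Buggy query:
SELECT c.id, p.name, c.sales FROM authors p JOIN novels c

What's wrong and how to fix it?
Bug: Missing join condition: each novels row is matched to all authors rows instead of just its own

Fix: Add ON c.author_id = p.id to the JOIN

Corrected query:
SELECT c.id, p.name, c.sales FROM authors p JOIN novels c ON c.author_id = p.id

Result:
id | name   | sales
---+--------+------
1  | Orwell | 22371
2  | Borges | 7193 
3  | Atwood | 17739
4  | Austen | 74054
5  | Atwood | 34533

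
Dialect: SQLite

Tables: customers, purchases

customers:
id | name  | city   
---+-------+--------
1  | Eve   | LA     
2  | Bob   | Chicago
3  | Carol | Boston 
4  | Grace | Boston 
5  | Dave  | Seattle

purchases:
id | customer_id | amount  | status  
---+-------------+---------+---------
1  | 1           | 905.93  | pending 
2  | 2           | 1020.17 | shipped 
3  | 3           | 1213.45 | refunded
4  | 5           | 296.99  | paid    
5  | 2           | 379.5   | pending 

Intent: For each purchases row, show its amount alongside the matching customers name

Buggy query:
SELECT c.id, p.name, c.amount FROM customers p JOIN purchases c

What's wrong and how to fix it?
Bug: JOIN with no ON clause produces a cartesian product; every purchases row pairs with every customers row

Fix: Add ON c.customer_id = p.id to the JOIN

Corrected query:
SELECT c.id, p.name, c.amount FROM customers p JOIN purchases c ON c.customer_id = p.id

Result:
id | name  | amount 
---+-------+--------
1  | Eve   | 905.93 
2  | Bob   | 1020.17
3  | Carol | 1213.45
4  | Dave  | 296.99 
5  | Bob   | 379.5  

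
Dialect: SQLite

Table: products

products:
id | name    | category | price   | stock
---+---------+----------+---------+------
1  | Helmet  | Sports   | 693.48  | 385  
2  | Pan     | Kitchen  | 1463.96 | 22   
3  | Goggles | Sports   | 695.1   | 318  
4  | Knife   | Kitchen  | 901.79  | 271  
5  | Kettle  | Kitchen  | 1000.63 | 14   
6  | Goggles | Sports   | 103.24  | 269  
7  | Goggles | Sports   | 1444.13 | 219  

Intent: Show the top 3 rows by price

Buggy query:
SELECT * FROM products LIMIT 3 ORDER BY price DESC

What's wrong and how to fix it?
Bug: LIMIT must come after ORDER BY

Fix: Sort with ORDER BY, then apply LIMIT

Corrected query:
SELECT * FROM products ORDER BY price DESC LIMIT 3

Result:
id | name    | category | price   | stock
---+---------+----------+---------+------
2  | Pan     | Kitchen  | 1463.96 | 22   
7  | Goggles | Sports   | 1444.13 | 219  
5  | Kettle  | Kitchen  | 1000.63 | 14   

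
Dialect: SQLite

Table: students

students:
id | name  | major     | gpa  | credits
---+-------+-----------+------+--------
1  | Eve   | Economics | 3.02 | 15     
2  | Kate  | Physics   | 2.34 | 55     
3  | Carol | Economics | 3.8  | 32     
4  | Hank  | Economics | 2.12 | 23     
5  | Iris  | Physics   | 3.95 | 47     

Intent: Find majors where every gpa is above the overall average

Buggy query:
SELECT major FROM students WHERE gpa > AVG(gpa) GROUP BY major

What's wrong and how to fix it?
Bug: AVG() is an aggregate; it can't sit directly in WHERE

Fix: Use a subquery for AVG and a HAVING MIN(...) filter so the condition holds for every row in the group

Corrected query:
SELECT major FROM students GROUP BY major HAVING MIN(gpa) > (SELECT AVG(gpa) FROM students)

Result:
(no rows)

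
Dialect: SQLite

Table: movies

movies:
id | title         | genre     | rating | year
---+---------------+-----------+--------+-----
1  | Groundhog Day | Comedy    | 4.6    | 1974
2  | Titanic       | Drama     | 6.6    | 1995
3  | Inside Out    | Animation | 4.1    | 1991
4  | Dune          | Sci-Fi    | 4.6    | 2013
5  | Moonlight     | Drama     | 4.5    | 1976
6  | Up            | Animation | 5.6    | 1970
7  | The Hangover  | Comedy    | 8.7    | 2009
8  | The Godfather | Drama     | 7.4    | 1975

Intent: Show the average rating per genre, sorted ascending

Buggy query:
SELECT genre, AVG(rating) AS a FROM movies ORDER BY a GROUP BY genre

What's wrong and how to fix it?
Bug: GROUP BY must precede ORDER BY

Fix: Reorder: SELECT … FROM … GROUP BY … ORDER BY …

Corrected query:
SELECT genre, AVG(rating) AS a FROM movies GROUP BY genre ORDER BY a

Result:
genre     | a       
----------+---------
Sci-Fi    | 4.6     
Animation | 4.85    
Drama     | 6.166667
Comedy    | 6.65    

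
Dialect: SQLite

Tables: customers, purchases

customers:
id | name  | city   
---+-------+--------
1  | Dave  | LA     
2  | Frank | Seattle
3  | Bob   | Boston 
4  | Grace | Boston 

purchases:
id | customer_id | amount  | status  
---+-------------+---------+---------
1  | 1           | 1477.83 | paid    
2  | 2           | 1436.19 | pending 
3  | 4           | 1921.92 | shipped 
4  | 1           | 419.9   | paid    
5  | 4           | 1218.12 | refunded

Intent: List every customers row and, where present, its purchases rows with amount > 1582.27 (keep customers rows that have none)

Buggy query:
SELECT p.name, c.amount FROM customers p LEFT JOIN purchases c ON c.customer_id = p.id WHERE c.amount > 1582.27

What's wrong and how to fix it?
Bug: Filtering c.amount in WHERE discards the NULL rows produced by LEFT JOIN, turning it into an inner join

Fix: Move the right-table condition into the ON clause so unmatched parents are kept

Corrected query:
SELECT p.name, c.amount FROM customers p LEFT JOIN purchases c ON c.customer_id = p.id AND c.amount > 1582.27

Result:
name  | amount 
------+--------
Dave  | NULL   
Frank | NULL   
Bob   | NULL   
Grace | 1921.92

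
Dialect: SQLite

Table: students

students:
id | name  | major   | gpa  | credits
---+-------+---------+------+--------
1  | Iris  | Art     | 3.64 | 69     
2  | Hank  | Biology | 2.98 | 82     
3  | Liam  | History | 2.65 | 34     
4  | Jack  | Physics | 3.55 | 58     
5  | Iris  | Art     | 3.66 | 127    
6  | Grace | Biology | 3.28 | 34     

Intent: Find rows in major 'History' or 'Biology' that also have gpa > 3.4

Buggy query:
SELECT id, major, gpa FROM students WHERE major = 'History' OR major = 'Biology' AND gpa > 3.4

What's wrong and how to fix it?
Bug: AND binds tighter than OR, so this parses as major = 'History' OR (major = 'Biology' AND gpa > 3.4)

Fix: Group the OR with parentheses (or use IN), then AND the threshold

Corrected query:
SELECT id, major, gpa FROM students WHERE (major = 'History' OR major = 'Biology') AND gpa > 3.4

Result:
(no rows)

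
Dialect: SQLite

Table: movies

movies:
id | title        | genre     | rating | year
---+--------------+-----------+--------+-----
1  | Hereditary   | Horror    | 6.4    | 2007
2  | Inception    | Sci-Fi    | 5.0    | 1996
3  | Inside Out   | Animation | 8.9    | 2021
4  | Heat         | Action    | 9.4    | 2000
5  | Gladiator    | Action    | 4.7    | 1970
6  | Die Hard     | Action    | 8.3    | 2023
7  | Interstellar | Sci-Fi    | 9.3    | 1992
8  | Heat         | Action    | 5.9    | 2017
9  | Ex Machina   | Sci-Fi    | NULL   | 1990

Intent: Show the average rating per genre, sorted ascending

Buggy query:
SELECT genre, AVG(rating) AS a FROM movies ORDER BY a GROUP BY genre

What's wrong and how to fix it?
Bug: ORDER BY appears before GROUP BY; SQL clause order requires GROUP BY first

Fix: Move ORDER BY to the end, after GROUP BY

Corrected query:
SELECT genre, AVG(rating) AS a FROM movies GROUP BY genre ORDER BY a

Result:
genre     | a    
----------+------
Horror    | 6.4  
Action    | 7.075
Sci-Fi    | 7.15 
Animation | 8.9  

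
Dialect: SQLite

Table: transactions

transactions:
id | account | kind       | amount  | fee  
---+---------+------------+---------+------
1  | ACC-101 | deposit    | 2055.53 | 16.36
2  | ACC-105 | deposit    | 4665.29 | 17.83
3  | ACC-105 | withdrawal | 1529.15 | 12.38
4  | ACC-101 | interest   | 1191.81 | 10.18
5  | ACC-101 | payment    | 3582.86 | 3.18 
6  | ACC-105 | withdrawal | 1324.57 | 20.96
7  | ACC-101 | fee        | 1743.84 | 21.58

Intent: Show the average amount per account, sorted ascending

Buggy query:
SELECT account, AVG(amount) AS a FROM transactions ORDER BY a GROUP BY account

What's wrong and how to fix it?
Bug: GROUP BY must precede ORDER BY

Fix: Reorder: SELECT … FROM … GROUP BY … ORDER BY …

Corrected query:
SELECT account, AVG(amount) AS a FROM transactions GROUP BY account ORDER BY a

Result:
account | a          
--------+------------
ACC-101 | 2143.51    
ACC-105 | 2506.336667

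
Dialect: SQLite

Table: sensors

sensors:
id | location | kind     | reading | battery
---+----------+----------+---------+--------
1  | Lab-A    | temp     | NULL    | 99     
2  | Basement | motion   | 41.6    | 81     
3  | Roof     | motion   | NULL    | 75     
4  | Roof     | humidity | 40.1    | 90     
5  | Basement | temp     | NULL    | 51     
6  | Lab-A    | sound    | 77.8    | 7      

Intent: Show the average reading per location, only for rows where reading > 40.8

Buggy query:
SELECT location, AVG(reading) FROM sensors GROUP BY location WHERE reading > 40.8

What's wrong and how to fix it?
Bug: WHERE cannot follow GROUP BY

Fix: Move the WHERE clause before GROUP BY

Corrected query:
SELECT location, AVG(reading) FROM sensors WHERE reading > 40.8 GROUP BY location

Result:
location | AVG(reading)
---------+-------------
Basement | 41.6        
Lab-A    | 77.8        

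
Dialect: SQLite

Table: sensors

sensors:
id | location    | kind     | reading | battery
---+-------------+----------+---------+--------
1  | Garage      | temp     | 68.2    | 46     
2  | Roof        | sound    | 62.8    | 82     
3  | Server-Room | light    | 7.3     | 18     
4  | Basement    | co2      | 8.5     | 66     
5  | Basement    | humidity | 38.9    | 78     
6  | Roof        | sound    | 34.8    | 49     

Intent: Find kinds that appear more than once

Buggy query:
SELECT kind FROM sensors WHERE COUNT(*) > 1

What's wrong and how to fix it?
Bug: WHERE can't reference COUNT(*); aggregates are computed after WHERE

Fix: Group first, then use HAVING for the count condition

Corrected query:
SELECT kind FROM sensors GROUP BY kind HAVING COUNT(*) > 1

Result:
kind 
-----
sound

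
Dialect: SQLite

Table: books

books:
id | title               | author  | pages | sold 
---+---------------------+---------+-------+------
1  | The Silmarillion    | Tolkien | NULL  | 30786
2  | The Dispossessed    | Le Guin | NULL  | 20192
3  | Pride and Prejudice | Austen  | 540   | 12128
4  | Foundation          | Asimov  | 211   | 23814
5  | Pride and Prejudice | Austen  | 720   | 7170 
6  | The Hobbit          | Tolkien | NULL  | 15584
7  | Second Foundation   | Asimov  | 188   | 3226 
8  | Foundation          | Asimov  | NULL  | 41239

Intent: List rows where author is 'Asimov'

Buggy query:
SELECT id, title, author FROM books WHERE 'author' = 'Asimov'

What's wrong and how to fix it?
Bug: 'author' in single quotes is a string literal, not the column; the comparison is literal-vs-literal and never true

Fix: Reference the column as author without single quotes

Corrected query:
SELECT id, title, author FROM books WHERE author = 'Asimov'

Result:
id | title             | author
---+-------------------+-------
4  | Foundation        | Asimov
7  | Second Foundation | Asimov
8  | Foundation        | Asimov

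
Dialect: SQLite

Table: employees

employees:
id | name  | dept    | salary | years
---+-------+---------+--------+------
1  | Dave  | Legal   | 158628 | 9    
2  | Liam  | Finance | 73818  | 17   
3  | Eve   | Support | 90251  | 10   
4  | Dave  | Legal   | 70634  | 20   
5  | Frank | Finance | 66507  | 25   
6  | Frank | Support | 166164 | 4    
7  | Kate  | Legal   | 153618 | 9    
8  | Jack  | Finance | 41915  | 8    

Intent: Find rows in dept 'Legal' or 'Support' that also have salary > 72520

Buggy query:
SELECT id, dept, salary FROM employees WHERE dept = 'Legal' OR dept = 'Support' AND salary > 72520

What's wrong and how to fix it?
Bug: Without parentheses, AND is evaluated before OR, so the salary filter only applies to the 'Support' branch

Fix: Add parentheses around the OR so the AND applies to both alternatives

Corrected query:
SELECT id, dept, salary FROM employees WHERE (dept = 'Legal' OR dept = 'Support') AND salary > 72520

Result:
id | dept    | salary
---+---------+-------
1  | Legal   | 158628
3  | Support | 90251 
6  | Support | 166164
7  | Legal   | 153618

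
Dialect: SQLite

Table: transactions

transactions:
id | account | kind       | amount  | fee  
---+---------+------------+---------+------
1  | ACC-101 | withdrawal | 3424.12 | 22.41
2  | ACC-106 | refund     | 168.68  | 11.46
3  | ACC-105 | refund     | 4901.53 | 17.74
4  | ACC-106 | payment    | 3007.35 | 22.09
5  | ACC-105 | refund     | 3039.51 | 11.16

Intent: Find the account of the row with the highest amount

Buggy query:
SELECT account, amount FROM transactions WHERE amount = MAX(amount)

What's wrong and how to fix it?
Bug: MAX(amount) is an aggregate and cannot be used directly in WHERE

Fix: Wrap MAX in a scalar subquery so WHERE compares against a single value

Corrected query:
SELECT account, amount FROM transactions WHERE amount = (SELECT MAX(amount) FROM transactions)

Result:
account | amount 
--------+--------
ACC-105 | 4901.53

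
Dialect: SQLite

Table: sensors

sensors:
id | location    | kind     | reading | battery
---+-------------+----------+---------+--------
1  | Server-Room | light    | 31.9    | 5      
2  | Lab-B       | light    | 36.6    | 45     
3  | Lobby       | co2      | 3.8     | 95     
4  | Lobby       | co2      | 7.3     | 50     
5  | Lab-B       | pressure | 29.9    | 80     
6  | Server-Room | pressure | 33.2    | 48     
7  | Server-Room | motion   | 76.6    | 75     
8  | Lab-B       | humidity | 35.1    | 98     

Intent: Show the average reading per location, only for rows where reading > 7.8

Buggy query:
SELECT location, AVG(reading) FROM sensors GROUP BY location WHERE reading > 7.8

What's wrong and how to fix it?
Bug: Row-level WHERE must come before GROUP BY in the clause order

Fix: Place WHERE between FROM and GROUP BY

Corrected query:
SELECT location, AVG(reading) FROM sensors WHERE reading > 7.8 GROUP BY location

Result:
location    | AVG(reading)
------------+-------------
Lab-B       | 33.866667   
Server-Room | 47.233333   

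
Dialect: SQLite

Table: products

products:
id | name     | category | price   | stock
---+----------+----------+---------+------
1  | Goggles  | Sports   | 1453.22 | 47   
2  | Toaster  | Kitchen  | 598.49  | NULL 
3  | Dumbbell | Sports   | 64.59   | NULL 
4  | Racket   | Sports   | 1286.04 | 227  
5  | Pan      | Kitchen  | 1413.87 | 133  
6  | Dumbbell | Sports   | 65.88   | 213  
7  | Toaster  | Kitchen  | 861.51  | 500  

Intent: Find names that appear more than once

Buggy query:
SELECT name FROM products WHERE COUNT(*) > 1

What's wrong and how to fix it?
Bug: COUNT(*) is an aggregate and cannot be used in WHERE

Fix: GROUP BY name, then filter groups with HAVING COUNT(*) > 1

Corrected query:
SELECT name FROM products GROUP BY name HAVING COUNT(*) > 1

Result:
name    
--------
Dumbbell
Toaster 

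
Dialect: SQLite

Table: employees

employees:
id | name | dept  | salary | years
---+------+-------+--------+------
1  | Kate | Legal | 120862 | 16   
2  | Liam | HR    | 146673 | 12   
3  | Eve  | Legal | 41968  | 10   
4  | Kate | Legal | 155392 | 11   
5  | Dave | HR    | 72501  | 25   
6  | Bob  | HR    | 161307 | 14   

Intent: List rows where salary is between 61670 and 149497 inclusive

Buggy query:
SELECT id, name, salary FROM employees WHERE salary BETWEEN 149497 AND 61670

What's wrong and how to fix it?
Bug: BETWEEN expects the lower bound first; with 149497 AND 61670 the range is empty

Fix: Write BETWEEN 61670 AND 149497

Corrected query:
SELECT id, name, salary FROM employees WHERE salary BETWEEN 61670 AND 149497

Result:
id | name | salary
---+------+-------
1  | Kate | 120862
2  | Liam | 146673
5  | Dave | 72501 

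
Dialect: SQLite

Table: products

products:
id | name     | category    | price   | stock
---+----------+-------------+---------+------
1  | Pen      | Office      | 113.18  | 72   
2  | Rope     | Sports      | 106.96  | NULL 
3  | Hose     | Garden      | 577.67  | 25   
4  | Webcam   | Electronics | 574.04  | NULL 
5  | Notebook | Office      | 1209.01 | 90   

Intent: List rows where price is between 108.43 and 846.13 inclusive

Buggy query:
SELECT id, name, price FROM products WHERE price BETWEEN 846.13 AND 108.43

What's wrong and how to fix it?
Bug: BETWEEN expects the lower bound first; with 846.13 AND 108.43 the range is empty

Fix: Write BETWEEN 108.43 AND 846.13

Corrected query:
SELECT id, name, price FROM products WHERE price BETWEEN 108.43 AND 846.13

Result:
id | name   | price 
---+--------+-------
1  | Pen    | 113.18
3  | Hose   | 577.67
4  | Webcam | 574.04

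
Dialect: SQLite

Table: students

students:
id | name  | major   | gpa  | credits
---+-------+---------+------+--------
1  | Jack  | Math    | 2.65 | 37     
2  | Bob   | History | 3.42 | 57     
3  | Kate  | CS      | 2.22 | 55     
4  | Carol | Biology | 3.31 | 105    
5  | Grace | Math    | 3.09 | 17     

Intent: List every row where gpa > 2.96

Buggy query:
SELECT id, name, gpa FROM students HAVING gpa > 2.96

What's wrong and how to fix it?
Bug: This is a non-aggregate query (no GROUP BY, no aggregates), so in SQLite the HAVING clause is invalid here; a row-level condition belongs in WHERE

Fix: Replace HAVING with WHERE since the condition applies to individual rows

Corrected query:
SELECT id, name, gpa FROM students WHERE gpa > 2.96

Result:
id | name  | gpa 
---+-------+-----
2  | Bob   | 3.42
4  | Carol | 3.31
5  | Grace | 3.09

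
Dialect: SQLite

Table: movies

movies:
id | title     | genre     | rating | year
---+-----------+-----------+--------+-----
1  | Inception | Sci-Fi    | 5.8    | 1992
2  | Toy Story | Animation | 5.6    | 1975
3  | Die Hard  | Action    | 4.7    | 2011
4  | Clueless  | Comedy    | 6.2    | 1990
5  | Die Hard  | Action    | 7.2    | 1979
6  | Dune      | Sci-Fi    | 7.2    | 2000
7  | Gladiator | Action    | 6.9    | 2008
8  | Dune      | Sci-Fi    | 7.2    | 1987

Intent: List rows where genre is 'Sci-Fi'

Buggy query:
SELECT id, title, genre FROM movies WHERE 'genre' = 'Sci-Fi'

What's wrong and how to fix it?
Bug: 'genre' in single quotes is a string literal, not the column; the comparison is literal-vs-literal and never true

Fix: Remove the quotes around the column name (or use double quotes for an identifier)

Corrected query:
SELECT id, title, genre FROM movies WHERE genre = 'Sci-Fi'

Result:
id | title     | genre 
---+-----------+-------
1  | Inception | Sci-Fi
6  | Dune      | Sci-Fi
8  | Dune      | Sci-Fi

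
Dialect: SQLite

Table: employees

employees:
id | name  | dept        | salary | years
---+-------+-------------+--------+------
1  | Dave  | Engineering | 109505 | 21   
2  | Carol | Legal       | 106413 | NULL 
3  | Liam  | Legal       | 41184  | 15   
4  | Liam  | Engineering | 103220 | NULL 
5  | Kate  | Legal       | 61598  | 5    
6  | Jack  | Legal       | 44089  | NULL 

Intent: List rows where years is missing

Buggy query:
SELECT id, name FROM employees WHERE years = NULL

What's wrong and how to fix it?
Bug: '= NULL' is always unknown in SQL three-valued logic, so no rows match

Fix: Use IS NULL to test for NULL

Corrected query:
SELECT id, name FROM employees WHERE years IS NULL

Result:
id | name 
---+------
2  | Carol
4  | Liam 
6  | Jack 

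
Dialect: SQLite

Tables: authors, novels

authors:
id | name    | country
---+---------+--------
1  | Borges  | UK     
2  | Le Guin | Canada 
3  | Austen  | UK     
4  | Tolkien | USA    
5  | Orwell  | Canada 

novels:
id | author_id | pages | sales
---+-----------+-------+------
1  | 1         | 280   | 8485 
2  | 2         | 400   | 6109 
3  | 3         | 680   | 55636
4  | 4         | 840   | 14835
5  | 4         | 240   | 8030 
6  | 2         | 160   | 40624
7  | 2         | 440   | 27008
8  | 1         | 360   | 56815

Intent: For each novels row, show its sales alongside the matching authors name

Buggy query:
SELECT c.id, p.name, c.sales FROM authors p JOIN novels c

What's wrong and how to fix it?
Bug: JOIN with no ON clause produces a cartesian product; every novels row pairs with every authors row

Fix: Add ON c.author_id = p.id to the JOIN

Corrected query:
SELECT c.id, p.name, c.sales FROM authors p JOIN novels c ON c.author_id = p.id

Result:
id | name    | sales
---+---------+------
1  | Borges  | 8485 
2  | Le Guin | 6109 
3  | Austen  | 55636
4  | Tolkien | 14835
5  | Tolkien | 8030 
6  | Le Guin | 40624
7  | Le Guin | 27008
8  | Borges  | 56815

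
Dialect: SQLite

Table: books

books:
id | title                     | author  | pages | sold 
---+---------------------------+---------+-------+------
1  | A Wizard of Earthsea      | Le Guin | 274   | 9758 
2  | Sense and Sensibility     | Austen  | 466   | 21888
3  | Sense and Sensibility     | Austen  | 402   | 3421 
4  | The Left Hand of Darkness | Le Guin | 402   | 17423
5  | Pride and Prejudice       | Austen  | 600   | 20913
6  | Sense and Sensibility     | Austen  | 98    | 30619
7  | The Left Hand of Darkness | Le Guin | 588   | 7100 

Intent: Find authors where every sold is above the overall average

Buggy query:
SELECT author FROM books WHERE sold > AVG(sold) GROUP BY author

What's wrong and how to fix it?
Bug: AVG() is an aggregate; it can't sit directly in WHERE

Fix: Compute the overall average in a scalar subquery and compare each group's MIN against it in HAVING

Corrected query:
SELECT author FROM books GROUP BY author HAVING MIN(sold) > (SELECT AVG(sold) FROM books)

Result:
(no rows)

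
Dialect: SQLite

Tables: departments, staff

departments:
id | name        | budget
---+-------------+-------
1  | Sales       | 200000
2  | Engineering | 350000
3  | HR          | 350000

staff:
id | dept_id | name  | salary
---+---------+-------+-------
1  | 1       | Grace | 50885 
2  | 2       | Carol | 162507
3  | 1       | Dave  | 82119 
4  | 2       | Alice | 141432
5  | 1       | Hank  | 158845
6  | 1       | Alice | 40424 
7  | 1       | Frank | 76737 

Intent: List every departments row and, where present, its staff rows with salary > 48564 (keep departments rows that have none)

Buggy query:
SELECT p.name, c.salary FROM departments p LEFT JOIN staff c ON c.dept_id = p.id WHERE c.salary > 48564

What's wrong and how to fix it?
Bug: Filtering c.salary in WHERE discards the NULL rows produced by LEFT JOIN, turning it into an inner join

Fix: Put 'c.salary > 48564' in the JOIN's ON clause instead of WHERE

Corrected query:
SELECT p.name, c.salary FROM departments p LEFT JOIN staff c ON c.dept_id = p.id AND c.salary > 48564

Result:
name        | salary
------------+-------
Sales       | 50885 
Sales       | 76737 
Sales       | 82119 
Sales       | 158845
Engineering | 141432
Engineering | 162507
HR          | NULL  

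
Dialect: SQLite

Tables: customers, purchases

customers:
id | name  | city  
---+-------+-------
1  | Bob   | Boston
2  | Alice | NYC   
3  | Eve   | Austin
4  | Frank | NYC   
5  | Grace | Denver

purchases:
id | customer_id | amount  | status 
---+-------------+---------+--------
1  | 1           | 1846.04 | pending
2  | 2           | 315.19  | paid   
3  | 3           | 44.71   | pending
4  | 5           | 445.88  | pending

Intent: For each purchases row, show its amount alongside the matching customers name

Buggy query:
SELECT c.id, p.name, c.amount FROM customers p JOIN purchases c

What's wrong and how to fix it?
Bug: JOIN with no ON clause produces a cartesian product; every purchases row pairs with every customers row

Fix: Add ON c.customer_id = p.id to the JOIN

Corrected query:
SELECT c.id, p.name, c.amount FROM customers p JOIN purchases c ON c.customer_id = p.id

Result:
id | name  | amount 
---+-------+--------
1  | Bob   | 1846.04
2  | Alice | 315.19 
3  | Eve   | 44.71  
4  | Grace | 445.88 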